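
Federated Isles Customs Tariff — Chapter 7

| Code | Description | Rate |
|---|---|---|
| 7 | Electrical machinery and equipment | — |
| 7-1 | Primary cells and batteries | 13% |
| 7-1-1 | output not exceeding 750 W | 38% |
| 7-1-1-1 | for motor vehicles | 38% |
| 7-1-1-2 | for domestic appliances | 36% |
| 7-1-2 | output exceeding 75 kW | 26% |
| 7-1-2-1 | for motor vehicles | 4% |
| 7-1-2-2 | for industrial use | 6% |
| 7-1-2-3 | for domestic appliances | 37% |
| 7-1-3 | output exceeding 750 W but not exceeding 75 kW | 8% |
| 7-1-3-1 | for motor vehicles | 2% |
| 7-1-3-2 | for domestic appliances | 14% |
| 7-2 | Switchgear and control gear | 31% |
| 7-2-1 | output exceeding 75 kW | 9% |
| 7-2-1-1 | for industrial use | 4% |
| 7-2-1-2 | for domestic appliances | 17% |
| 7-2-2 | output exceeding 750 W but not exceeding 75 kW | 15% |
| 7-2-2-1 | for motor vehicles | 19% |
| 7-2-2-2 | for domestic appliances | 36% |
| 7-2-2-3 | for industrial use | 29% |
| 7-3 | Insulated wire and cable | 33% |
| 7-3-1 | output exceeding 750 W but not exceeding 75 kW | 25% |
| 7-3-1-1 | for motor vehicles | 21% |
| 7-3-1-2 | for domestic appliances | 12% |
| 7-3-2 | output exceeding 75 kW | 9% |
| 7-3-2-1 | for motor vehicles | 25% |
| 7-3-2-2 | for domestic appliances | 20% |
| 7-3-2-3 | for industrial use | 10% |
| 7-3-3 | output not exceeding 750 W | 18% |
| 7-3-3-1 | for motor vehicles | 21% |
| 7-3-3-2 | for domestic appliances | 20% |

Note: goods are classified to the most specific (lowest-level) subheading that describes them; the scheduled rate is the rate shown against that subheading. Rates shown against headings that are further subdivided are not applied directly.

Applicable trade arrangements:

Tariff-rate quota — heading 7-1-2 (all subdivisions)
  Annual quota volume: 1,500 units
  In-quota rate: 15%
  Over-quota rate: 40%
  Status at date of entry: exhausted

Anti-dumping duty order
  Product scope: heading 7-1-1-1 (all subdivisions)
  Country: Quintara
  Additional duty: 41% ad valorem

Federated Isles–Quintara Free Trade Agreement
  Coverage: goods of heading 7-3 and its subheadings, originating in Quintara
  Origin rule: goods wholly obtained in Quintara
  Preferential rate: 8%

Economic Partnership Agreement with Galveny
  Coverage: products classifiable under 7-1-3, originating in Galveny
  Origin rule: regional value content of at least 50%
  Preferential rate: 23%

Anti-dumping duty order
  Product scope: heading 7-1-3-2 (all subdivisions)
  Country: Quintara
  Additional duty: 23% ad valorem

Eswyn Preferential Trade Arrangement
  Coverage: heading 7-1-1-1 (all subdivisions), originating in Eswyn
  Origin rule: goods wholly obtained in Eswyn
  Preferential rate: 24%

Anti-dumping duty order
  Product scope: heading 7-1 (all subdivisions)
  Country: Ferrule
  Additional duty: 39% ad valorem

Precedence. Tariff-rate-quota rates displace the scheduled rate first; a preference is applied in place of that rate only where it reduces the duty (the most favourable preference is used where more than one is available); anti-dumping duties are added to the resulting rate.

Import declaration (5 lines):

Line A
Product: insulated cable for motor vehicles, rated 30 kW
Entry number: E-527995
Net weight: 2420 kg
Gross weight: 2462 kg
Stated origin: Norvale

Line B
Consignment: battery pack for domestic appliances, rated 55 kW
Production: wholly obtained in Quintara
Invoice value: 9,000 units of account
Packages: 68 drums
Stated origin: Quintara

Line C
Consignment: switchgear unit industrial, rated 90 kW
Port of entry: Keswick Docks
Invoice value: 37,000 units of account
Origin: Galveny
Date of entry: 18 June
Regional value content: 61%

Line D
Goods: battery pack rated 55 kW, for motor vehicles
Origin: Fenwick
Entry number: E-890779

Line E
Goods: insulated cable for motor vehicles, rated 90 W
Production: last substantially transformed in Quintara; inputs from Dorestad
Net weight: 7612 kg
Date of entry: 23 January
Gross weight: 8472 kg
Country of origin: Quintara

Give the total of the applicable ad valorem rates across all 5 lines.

Line A: insulated cable → 7-3; rated 30 kW → 7-3-1; for motor vehicles → 7-3-1-1. Scheduled 21%. No special measure applies. → 21%.
Line B: battery pack → 7-1; rated 55 kW → 7-1-3; for domestic appliances → 7-1-3-2. Scheduled 14%. Quintara agreement on 7-3: 7-1-3-2 not covered; anti-dumping (Quintara, 7-1-3-2): +23%; total 14% + 23% = 37%. → 37%.
Line C: switchgear unit → 7-2; rated 90 kW → 7-2-1; industrial → 7-2-1-1. Scheduled 4%. Galveny agreement on 7-1-3: 7-2-1-1 not covered. → 4%.
Line D: battery pack → 7-1; rated 55 kW → 7-1-3; for motor vehicles → 7-1-3-1. Scheduled 2%. No special measure applies. → 2%.
Line E: insulated cable → 7-3; rated 90 W → 7-3-3; for motor vehicles → 7-3-3-1. Scheduled 21%. Quintara agreement on 7-3: not wholly obtained. → 21%.
Sum: 21% + 37% + 4% + 2% + 21% = 85%.

85%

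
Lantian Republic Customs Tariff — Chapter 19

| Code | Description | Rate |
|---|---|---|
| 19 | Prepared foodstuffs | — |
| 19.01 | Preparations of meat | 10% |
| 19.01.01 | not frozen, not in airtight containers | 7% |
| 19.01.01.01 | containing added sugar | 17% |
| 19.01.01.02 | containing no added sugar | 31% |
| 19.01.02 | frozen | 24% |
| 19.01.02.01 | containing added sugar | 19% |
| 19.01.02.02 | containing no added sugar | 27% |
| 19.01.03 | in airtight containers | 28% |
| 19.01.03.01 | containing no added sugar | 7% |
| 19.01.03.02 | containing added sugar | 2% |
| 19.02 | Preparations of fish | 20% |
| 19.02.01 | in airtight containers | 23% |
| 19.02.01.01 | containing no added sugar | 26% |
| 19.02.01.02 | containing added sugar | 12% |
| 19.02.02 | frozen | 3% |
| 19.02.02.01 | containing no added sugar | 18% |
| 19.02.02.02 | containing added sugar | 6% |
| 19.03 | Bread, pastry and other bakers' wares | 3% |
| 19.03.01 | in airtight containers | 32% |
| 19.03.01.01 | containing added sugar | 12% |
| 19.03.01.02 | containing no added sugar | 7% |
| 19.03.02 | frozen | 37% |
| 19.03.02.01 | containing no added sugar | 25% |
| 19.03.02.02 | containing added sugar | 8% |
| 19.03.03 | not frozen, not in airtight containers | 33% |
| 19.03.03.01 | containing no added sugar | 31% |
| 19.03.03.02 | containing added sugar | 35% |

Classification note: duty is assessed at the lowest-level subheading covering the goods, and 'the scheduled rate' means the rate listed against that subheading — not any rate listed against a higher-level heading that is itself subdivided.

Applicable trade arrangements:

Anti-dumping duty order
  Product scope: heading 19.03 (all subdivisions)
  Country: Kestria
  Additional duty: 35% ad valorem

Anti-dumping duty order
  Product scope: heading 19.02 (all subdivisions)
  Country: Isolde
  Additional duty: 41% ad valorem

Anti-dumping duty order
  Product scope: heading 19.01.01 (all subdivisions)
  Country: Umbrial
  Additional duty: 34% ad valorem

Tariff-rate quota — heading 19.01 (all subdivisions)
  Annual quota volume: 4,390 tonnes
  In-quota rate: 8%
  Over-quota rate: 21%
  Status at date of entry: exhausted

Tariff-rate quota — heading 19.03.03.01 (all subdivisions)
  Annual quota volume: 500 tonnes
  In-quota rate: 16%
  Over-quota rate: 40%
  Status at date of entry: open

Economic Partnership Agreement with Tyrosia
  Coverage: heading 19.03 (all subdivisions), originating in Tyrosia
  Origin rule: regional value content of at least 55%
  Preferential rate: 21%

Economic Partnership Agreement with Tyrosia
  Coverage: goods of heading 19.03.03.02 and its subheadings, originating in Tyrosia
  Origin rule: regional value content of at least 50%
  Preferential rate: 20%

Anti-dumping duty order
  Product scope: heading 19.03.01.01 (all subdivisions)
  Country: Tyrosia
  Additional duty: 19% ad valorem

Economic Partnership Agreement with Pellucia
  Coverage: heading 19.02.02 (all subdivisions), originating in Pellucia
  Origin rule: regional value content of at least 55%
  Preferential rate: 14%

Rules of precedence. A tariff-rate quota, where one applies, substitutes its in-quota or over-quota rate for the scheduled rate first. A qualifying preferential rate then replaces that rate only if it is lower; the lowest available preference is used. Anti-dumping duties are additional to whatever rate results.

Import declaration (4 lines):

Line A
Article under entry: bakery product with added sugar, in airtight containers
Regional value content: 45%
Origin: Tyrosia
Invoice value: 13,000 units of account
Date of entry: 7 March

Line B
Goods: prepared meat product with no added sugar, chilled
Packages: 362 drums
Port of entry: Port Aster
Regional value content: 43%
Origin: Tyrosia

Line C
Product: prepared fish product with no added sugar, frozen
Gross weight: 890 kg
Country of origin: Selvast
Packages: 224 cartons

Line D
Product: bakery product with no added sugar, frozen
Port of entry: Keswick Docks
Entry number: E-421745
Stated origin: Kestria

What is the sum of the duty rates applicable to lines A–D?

130%

Line A: bakery product → 19.03; in airtight containers → 19.03.01; with added sugar → 19.03.01.01. Scheduled 12%. Tyrosia agreement on 19.03: RVC < 55%; Tyrosia agreement on 19.03.03.02: 19.03.01.01 not covered; anti-dumping (Tyrosia, 19.03.01.01): +19%; total 12% + 19% = 31%. → 31%.
Line B: prepared meat product → 19.01; chilled → 19.01.01; with no added sugar → 19.01.01.02. Scheduled 31%. quota on 19.01 exhausted → over-quota 21%; Tyrosia agreement on 19.03: 19.01.01.02 not covered; Tyrosia agreement on 19.03.03.02: 19.01.01.02 not covered. → 21%.
Line C: prepared fish product → 19.02; frozen → 19.02.02; with no added sugar → 19.02.02.01. Scheduled 18%. No special measure applies. → 18%.
Line D: bakery product → 19.03; frozen → 19.03.02; with no added sugar → 19.03.02.01. Scheduled 25%. anti-dumping (Kestria, 19.03): +35%; total 25% + 35% = 60%. → 60%.
Sum: 31% + 21% + 18% + 60% = 130%.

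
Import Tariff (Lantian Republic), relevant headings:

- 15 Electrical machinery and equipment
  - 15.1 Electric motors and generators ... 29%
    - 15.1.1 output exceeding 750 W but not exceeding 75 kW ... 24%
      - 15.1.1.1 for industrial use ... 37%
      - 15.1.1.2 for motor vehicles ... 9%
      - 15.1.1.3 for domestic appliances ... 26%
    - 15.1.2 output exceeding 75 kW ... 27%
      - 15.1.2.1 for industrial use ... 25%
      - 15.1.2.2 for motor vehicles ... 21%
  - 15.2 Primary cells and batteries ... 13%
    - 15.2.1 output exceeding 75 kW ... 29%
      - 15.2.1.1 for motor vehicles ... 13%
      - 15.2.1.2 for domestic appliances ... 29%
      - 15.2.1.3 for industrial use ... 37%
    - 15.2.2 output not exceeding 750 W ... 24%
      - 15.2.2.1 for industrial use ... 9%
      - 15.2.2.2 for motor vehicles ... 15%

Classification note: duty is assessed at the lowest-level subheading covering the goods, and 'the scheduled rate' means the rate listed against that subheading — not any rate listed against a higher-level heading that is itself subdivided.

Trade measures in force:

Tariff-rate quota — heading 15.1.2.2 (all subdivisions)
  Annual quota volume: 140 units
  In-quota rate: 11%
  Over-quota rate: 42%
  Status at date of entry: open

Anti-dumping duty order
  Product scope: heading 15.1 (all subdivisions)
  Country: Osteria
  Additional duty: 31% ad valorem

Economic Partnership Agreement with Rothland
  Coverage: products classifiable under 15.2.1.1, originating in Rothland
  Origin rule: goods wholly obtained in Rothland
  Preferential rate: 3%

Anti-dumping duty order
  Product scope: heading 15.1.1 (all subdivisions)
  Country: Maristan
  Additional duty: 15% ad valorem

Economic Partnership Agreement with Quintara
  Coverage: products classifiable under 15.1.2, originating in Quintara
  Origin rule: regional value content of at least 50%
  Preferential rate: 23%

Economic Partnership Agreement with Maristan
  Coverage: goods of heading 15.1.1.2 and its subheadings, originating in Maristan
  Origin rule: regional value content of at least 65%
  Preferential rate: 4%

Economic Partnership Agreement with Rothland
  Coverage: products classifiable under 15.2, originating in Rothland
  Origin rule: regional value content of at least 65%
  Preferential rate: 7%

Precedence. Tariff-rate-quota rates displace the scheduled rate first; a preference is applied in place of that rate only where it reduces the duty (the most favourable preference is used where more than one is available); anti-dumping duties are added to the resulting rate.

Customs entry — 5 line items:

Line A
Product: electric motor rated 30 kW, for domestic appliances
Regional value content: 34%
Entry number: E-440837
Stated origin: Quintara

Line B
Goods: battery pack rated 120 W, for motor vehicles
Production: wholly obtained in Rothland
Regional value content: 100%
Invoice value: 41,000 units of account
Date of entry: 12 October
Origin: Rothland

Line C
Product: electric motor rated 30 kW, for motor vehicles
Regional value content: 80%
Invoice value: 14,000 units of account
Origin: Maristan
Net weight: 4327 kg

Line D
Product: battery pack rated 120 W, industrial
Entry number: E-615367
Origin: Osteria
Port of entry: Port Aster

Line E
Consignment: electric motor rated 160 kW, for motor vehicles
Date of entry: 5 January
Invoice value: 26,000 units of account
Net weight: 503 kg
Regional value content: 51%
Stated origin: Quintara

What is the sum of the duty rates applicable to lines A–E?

Line A: electric motor → 15.1; rated 30 kW → 15.1.1; for domestic appliances → 15.1.1.3. Scheduled 26%. Quintara agreement on 15.1.2: 15.1.1.3 not covered. → 26%.
Line B: battery pack → 15.2; rated 120 W → 15.2.2; for motor vehicles → 15.2.2.2. Scheduled 15%. Rothland agreement on 15.2.1.1: 15.2.2.2 not covered; Rothland agreement on 15.2: RVC ≥ 65% → 7% available; preferential 7%. → 7%.
Line C: electric motor → 15.1; rated 30 kW → 15.1.1; for motor vehicles → 15.1.1.2. Scheduled 9%. Maristan agreement on 15.1.1.2: RVC ≥ 65% → 4% available; preferential 4%; anti-dumping (Maristan, 15.1.1): +15%; total 4% + 15% = 19%. → 19%.
Line D: battery pack → 15.2; rated 120 W → 15.2.2; industrial → 15.2.2.1. Scheduled 9%. No special measure applies. → 9%.
Line E: electric motor → 15.1; rated 160 kW → 15.1.2; for motor vehicles → 15.1.2.2. Scheduled 21%. quota on 15.1.2.2 open → in-quota 11%; Quintara agreement on 15.1.2: RVC ≥ 50% → 23% available; preference 23% not lower than 11% → no reduction. → 11%.
Sum: 26% + 7% + 19% + 9% + 11% = 72%.

72%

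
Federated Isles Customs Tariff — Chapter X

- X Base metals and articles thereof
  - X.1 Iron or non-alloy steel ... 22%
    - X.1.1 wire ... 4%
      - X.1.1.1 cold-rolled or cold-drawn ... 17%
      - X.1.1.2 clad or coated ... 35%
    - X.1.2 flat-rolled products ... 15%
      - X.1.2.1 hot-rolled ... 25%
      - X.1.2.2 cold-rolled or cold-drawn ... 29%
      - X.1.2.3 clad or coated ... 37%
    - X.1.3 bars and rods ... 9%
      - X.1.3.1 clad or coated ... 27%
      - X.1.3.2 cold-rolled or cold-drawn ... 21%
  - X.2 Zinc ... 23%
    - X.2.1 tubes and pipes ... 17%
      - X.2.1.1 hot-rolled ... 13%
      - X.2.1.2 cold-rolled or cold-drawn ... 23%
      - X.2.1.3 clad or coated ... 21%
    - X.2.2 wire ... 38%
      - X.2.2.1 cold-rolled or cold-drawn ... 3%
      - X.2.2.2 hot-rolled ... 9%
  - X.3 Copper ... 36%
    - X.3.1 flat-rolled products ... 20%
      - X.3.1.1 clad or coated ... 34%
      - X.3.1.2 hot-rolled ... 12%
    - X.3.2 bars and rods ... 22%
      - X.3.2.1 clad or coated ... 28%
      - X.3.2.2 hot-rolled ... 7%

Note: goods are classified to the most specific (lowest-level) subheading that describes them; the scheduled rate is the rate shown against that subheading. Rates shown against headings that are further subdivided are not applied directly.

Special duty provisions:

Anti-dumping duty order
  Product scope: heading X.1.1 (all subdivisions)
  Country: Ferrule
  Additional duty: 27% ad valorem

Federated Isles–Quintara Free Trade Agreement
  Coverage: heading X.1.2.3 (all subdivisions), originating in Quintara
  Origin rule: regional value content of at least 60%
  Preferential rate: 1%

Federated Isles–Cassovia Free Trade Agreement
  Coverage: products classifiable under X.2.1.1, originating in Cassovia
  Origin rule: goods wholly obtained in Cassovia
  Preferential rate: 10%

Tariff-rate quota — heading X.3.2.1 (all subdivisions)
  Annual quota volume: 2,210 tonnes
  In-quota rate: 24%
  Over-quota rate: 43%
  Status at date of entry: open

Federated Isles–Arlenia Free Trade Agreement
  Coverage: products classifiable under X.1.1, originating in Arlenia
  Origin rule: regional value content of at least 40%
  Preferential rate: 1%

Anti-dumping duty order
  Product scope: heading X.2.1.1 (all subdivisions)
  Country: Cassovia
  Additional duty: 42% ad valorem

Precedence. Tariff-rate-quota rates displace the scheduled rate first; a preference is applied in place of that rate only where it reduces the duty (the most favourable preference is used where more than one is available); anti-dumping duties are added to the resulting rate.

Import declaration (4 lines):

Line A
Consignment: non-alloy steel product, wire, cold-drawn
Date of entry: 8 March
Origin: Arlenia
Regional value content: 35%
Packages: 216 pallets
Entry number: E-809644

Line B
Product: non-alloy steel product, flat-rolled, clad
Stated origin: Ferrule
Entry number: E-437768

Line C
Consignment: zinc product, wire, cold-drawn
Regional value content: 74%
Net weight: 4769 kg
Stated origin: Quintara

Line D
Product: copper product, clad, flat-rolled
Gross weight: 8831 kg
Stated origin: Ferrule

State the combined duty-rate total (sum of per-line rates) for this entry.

Line A: non-alloy steel → X.1; wire → X.1.1; cold-drawn → X.1.1.1. Scheduled 17%. Arlenia agreement on X.1.1: RVC < 40%. → 17%.
Line B: non-alloy steel → X.1; flat-rolled → X.1.2; clad → X.1.2.3. Scheduled 37%. No special measure applies. → 37%.
Line C: zinc → X.2; wire → X.2.2; cold-drawn → X.2.2.1. Scheduled 3%. Quintara agreement on X.1.2.3: X.2.2.1 not covered. → 3%.
Line D: copper → X.3; flat-rolled → X.3.1; clad → X.3.1.1. Scheduled 34%. No special measure applies. → 34%.
Sum: 17% + 37% + 3% + 34% = 91%.

91%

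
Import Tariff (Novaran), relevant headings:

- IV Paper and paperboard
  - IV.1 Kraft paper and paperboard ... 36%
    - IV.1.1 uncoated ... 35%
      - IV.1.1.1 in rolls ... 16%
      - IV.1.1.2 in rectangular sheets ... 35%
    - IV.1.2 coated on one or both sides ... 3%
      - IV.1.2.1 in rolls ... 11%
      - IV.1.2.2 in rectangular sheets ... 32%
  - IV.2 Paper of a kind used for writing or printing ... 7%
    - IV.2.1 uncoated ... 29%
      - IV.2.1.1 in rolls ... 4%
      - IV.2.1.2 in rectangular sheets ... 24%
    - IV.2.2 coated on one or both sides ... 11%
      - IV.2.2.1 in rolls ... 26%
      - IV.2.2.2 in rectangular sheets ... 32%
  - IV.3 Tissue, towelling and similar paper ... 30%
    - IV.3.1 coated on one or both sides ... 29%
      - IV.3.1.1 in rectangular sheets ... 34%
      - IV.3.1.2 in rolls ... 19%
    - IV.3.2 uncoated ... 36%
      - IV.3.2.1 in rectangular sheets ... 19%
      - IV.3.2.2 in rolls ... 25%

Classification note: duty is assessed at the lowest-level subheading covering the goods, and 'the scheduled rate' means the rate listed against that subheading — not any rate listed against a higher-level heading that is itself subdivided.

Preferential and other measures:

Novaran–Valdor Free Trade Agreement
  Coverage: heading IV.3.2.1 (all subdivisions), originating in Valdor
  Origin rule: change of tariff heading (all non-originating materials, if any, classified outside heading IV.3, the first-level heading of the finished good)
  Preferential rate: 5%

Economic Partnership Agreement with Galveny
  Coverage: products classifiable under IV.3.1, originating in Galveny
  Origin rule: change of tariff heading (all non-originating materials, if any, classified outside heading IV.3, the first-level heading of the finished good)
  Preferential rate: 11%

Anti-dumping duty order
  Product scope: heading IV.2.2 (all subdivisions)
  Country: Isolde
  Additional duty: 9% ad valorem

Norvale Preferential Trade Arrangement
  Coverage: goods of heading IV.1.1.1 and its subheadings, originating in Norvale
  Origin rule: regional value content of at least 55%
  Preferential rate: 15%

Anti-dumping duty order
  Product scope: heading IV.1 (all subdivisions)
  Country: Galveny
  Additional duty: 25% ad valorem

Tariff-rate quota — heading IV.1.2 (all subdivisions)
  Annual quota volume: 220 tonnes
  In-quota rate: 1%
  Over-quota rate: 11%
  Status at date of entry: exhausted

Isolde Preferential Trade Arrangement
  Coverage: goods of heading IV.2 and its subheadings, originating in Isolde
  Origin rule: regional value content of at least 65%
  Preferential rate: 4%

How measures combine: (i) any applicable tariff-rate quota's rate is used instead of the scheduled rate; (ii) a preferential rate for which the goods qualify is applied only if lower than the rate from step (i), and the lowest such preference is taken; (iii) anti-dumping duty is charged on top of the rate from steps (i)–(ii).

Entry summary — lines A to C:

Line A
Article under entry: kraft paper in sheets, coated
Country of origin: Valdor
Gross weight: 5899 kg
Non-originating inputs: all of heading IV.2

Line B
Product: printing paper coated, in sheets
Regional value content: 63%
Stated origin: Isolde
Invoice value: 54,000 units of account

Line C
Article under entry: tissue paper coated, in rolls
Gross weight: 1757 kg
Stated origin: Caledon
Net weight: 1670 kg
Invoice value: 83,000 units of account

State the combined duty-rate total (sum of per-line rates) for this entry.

Line A: kraft paper → IV.1; coated → IV.1.2; in sheets → IV.1.2.2. Scheduled 32%. quota on IV.1.2 exhausted → over-quota 11%; Valdor agreement on IV.3.2.1: IV.1.2.2 not covered. → 11%.
Line B: printing paper → IV.2; coated → IV.2.2; in sheets → IV.2.2.2. Scheduled 32%. Isolde agreement on IV.2: RVC < 65%; anti-dumping (Isolde, IV.2.2): +9%; total 32% + 9% = 41%. → 41%.
Line C: tissue paper → IV.3; coated → IV.3.1; in rolls → IV.3.1.2. Scheduled 19%. No special measure applies. → 19%.
Sum: 11% + 41% + 19% = 71%.

71%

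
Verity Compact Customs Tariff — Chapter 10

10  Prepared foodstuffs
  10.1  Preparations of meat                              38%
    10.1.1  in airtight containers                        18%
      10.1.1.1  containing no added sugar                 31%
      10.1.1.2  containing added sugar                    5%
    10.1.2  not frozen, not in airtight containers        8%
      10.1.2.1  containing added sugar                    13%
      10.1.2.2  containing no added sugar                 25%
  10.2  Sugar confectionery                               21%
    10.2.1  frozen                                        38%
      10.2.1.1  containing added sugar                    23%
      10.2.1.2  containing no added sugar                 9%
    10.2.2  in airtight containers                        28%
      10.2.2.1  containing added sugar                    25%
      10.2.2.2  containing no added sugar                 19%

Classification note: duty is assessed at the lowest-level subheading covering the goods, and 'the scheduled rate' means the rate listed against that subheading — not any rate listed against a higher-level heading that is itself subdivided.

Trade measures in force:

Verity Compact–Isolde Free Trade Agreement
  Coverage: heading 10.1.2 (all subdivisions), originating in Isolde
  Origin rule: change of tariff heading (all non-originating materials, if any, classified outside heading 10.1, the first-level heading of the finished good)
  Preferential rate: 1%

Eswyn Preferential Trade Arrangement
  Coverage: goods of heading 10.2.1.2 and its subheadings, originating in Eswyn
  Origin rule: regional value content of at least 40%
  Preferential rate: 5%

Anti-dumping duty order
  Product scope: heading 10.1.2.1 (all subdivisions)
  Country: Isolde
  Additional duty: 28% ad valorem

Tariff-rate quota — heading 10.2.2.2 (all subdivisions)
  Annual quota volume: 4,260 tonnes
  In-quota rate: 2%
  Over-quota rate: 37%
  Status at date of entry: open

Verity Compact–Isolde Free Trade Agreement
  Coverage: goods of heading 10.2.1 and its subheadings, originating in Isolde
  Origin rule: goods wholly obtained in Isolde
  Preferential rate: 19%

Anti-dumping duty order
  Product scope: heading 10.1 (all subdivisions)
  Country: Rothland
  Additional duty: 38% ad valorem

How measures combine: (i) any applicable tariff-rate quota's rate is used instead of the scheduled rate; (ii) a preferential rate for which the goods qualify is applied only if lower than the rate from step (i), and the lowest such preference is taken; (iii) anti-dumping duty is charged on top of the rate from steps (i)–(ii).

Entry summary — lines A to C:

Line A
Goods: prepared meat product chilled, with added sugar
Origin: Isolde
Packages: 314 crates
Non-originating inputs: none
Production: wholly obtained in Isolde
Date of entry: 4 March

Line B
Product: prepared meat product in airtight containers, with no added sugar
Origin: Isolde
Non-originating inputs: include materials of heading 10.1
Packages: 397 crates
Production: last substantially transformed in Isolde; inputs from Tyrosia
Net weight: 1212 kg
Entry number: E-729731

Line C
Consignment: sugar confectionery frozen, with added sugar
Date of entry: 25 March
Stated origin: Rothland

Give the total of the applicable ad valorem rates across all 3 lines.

83%

Line A: prepared meat product → 10.1; chilled → 10.1.2; with added sugar → 10.1.2.1. Scheduled 13%. Isolde agreement on 10.1.2: CTH met → 1% available; Isolde agreement on 10.2.1: 10.1.2.1 not covered; preferential 1%; anti-dumping (Isolde, 10.1.2.1): +28%; total 1% + 28% = 29%. → 29%.
Line B: prepared meat product → 10.1; in airtight containers → 10.1.1; with no added sugar → 10.1.1.1. Scheduled 31%. Isolde agreement on 10.1.2: 10.1.1.1 not covered; Isolde agreement on 10.2.1: 10.1.1.1 not covered. → 31%.
Line C: sugar confectionery → 10.2; frozen → 10.2.1; with added sugar → 10.2.1.1. Scheduled 23%. No special measure applies. → 23%.
Sum: 29% + 31% + 23% = 83%.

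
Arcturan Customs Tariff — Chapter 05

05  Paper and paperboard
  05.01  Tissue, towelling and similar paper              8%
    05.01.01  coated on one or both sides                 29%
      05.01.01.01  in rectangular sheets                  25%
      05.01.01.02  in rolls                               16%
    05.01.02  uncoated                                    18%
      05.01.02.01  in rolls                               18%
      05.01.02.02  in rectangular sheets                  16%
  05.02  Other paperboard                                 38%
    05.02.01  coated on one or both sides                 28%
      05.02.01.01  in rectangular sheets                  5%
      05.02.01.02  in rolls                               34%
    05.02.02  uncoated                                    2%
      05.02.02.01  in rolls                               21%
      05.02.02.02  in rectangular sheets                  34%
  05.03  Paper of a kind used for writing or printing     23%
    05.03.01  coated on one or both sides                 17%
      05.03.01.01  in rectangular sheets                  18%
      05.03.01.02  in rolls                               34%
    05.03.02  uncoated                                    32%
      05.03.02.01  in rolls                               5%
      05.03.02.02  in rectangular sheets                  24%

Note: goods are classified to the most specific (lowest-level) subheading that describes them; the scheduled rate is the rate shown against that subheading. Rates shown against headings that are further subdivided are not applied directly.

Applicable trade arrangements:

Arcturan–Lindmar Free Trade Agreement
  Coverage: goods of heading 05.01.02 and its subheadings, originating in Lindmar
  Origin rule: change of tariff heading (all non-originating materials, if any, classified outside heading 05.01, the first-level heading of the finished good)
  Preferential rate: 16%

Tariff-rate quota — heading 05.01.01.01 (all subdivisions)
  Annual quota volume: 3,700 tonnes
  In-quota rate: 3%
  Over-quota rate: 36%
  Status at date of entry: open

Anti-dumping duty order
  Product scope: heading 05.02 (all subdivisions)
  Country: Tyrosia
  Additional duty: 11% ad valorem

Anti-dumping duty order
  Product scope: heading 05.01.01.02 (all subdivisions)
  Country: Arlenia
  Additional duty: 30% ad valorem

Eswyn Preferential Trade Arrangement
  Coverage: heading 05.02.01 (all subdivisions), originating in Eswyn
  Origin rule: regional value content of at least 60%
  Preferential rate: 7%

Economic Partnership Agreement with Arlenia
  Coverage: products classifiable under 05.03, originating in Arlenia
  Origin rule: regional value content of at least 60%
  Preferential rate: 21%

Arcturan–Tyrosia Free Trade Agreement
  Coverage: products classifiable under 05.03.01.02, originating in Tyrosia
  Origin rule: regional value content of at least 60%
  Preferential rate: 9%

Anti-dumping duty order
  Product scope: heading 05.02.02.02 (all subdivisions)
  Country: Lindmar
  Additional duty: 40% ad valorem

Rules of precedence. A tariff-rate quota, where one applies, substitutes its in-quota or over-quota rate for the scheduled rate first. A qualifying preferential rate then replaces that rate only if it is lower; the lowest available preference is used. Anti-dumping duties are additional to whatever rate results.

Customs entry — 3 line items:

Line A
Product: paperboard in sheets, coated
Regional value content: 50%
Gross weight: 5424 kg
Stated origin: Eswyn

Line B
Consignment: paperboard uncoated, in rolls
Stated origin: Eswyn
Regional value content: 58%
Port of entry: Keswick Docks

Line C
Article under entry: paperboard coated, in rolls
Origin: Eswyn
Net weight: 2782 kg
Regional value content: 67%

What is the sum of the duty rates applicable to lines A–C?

Line A: paperboard → 05.02; coated → 05.02.01; in sheets → 05.02.01.01. Scheduled 5%. Eswyn agreement on 05.02.01: RVC < 60%. → 5%.
Line B: paperboard → 05.02; uncoated → 05.02.02; in rolls → 05.02.02.01. Scheduled 21%. Eswyn agreement on 05.02.01: 05.02.02.01 not covered. → 21%.
Line C: paperboard → 05.02; coated → 05.02.01; in rolls → 05.02.01.02. Scheduled 34%. Eswyn agreement on 05.02.01: RVC ≥ 60% → 7% available; preferential 7%. → 7%.
Sum: 5% + 21% + 7% = 33%.

33%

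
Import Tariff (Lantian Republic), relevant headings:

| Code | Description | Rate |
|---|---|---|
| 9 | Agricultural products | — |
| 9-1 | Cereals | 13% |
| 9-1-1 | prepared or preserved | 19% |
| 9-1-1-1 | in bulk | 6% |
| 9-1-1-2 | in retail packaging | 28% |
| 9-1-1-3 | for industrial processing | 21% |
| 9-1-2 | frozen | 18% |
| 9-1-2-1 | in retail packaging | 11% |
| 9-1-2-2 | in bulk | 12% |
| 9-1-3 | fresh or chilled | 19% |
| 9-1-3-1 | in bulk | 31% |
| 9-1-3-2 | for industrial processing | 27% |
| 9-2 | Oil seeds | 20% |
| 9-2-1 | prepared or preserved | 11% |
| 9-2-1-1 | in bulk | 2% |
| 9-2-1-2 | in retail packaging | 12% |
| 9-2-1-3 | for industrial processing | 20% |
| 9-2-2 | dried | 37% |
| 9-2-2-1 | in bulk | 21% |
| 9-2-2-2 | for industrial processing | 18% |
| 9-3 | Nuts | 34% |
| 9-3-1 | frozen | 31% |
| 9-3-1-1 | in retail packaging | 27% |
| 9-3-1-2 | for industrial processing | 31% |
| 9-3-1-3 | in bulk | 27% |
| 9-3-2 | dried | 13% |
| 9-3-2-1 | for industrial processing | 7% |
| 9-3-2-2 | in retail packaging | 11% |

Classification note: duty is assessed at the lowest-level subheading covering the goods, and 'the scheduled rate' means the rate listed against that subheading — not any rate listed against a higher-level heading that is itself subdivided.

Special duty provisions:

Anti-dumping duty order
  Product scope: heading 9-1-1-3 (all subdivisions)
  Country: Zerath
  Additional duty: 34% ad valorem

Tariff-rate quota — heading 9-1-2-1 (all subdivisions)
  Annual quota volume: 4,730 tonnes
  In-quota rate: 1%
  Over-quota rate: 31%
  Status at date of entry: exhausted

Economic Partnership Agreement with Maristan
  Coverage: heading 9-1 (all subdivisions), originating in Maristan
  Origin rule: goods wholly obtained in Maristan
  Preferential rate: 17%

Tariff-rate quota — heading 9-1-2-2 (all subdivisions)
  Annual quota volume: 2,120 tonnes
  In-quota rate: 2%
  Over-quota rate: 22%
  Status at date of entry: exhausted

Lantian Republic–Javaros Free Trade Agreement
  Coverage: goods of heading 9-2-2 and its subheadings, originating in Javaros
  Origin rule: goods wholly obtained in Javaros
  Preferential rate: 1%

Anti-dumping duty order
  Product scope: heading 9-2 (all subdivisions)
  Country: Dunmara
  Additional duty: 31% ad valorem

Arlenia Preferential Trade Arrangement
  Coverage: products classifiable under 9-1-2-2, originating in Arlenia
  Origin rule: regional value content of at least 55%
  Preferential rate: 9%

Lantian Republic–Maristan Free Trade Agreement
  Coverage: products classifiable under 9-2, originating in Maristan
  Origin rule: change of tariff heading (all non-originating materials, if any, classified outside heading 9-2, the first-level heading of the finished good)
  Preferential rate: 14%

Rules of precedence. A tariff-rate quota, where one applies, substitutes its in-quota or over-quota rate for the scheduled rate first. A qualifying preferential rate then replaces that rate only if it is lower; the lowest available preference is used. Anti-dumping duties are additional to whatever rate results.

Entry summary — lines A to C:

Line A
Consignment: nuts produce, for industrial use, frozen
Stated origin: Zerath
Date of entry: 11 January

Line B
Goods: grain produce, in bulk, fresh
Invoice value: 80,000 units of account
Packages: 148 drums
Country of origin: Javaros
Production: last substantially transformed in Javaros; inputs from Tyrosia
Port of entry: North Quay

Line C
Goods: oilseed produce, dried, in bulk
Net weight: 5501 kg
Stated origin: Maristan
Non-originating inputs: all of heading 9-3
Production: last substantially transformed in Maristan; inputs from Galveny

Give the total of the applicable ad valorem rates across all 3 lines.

Line A: nuts → 9-3; frozen → 9-3-1; for industrial use → 9-3-1-2. Scheduled 31%. No special measure applies. → 31%.
Line B: grain → 9-1; fresh → 9-1-3; in bulk → 9-1-3-1. Scheduled 31%. Javaros agreement on 9-2-2: 9-1-3-1 not covered. → 31%.
Line C: oilseed → 9-2; dried → 9-2-2; in bulk → 9-2-2-1. Scheduled 21%. Maristan agreement on 9-1: 9-2-2-1 not covered; Maristan agreement on 9-2: CTH met → 14% available; preferential 14%. → 14%.
Sum: 31% + 31% + 14% = 76%.

76%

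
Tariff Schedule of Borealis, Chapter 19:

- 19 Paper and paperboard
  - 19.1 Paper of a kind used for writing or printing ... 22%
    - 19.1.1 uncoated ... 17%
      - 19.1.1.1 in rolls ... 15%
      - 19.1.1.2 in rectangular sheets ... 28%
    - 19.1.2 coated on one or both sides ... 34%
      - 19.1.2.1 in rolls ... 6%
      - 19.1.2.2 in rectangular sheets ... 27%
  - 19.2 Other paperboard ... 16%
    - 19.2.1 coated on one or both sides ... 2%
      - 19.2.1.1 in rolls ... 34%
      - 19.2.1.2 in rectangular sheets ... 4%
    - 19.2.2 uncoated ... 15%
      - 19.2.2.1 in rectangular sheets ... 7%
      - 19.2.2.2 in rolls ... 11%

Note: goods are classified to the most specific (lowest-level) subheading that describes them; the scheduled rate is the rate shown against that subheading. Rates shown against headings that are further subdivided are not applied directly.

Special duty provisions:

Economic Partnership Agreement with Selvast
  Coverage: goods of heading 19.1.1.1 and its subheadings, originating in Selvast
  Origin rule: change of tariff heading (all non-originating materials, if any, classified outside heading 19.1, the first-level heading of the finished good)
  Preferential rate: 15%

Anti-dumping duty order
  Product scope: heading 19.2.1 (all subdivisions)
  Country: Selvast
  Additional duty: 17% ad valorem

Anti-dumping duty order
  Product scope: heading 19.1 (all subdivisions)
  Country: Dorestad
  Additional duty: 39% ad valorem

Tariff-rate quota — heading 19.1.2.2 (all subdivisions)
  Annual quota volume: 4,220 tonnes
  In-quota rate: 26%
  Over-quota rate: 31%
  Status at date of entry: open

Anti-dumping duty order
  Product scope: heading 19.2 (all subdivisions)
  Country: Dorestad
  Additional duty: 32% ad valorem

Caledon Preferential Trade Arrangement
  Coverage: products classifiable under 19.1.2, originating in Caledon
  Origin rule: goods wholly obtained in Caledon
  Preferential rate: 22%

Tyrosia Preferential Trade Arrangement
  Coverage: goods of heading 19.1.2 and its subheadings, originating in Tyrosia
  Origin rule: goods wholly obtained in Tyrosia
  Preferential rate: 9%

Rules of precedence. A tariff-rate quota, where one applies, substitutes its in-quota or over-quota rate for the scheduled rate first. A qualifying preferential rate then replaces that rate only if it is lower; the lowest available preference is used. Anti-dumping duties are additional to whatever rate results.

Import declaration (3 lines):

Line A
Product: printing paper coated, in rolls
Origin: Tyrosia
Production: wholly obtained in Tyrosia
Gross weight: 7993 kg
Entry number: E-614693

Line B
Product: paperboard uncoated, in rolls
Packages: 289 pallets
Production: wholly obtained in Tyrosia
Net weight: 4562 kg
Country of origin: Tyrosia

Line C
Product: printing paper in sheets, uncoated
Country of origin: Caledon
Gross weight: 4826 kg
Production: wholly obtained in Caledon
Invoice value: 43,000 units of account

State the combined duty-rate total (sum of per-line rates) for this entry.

45%

Line A: printing paper → 19.1; coated → 19.1.2; in rolls → 19.1.2.1. Scheduled 6%. Tyrosia agreement on 19.1.2: wholly obtained → 9% available; preference 9% not lower than 6% → no reduction. → 6%.
Line B: paperboard → 19.2; uncoated → 19.2.2; in rolls → 19.2.2.2. Scheduled 11%. Tyrosia agreement on 19.1.2: 19.2.2.2 not covered. → 11%.
Line C: printing paper → 19.1; uncoated → 19.1.1; in sheets → 19.1.1.2. Scheduled 28%. Caledon agreement on 19.1.2: 19.1.1.2 not covered. → 28%.
Sum: 6% + 11% + 28% = 45%.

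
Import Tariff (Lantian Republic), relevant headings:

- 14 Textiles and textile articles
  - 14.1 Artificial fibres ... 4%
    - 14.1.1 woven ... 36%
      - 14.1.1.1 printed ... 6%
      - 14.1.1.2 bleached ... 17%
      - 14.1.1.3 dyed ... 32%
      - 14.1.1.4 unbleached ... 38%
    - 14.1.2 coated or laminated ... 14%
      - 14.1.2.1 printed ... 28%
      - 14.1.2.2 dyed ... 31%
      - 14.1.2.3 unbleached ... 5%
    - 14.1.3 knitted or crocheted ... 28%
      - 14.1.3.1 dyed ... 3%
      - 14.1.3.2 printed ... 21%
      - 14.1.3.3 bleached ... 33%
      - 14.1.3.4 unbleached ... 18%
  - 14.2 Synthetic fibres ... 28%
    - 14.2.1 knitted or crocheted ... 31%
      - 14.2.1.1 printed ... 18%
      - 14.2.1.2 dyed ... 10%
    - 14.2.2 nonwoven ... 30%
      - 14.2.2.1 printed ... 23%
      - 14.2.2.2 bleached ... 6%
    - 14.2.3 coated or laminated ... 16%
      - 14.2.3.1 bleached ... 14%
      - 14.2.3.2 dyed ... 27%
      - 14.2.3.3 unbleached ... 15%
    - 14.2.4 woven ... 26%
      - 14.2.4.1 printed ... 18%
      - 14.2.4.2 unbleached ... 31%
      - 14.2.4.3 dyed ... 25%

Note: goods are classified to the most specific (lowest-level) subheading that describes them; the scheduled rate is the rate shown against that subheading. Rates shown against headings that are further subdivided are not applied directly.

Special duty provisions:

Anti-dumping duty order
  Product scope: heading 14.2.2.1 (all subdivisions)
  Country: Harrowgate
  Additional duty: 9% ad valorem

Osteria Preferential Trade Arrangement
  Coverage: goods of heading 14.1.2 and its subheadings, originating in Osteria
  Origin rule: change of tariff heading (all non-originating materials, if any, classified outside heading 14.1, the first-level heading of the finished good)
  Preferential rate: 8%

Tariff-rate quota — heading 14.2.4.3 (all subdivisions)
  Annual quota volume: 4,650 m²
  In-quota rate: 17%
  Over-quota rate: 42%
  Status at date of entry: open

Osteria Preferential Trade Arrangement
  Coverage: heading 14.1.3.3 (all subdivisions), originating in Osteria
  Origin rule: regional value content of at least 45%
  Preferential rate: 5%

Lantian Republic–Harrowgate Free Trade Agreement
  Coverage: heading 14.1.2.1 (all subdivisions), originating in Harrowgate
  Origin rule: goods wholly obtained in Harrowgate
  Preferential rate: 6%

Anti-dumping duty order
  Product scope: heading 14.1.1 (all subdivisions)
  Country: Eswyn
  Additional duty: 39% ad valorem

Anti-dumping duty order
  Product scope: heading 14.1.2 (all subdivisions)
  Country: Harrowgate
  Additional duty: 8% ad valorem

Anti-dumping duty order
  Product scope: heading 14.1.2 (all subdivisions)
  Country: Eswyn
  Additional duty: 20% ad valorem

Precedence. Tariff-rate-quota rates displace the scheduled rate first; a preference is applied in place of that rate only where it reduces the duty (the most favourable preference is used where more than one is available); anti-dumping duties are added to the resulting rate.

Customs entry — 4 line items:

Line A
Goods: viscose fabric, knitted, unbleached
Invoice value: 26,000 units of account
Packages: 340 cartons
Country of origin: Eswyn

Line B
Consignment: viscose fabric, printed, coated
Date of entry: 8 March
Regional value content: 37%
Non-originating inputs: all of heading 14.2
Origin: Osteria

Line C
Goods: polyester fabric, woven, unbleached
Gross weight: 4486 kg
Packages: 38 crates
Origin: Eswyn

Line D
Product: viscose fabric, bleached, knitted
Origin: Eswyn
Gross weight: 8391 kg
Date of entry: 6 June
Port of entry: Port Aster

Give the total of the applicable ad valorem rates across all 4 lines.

Line A: viscose → 14.1; knitted → 14.1.3; unbleached → 14.1.3.4. Scheduled 18%. No special measure applies. → 18%.
Line B: viscose → 14.1; coated → 14.1.2; printed → 14.1.2.1. Scheduled 28%. Osteria agreement on 14.1.2: CTH met → 8% available; Osteria agreement on 14.1.3.3: 14.1.2.1 not covered; preferential 8%. → 8%.
Line C: polyester → 14.2; woven → 14.2.4; unbleached → 14.2.4.2. Scheduled 31%. No special measure applies. → 31%.
Line D: viscose → 14.1; knitted → 14.1.3; bleached → 14.1.3.3. Scheduled 33%. No special measure applies. → 33%.
Sum: 18% + 8% + 31% + 33% = 90%.

90%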